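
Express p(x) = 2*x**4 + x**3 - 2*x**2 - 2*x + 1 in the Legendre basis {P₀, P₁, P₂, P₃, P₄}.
(11/15)P₀ + (-7/5)P₁ + (-4/21)P₂ + (2/5)P₃ + (16/35)P₄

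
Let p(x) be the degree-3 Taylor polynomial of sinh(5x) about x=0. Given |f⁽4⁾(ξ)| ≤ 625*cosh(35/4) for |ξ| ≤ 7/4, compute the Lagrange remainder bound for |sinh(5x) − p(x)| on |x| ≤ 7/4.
1500625*cosh(35/4)/6144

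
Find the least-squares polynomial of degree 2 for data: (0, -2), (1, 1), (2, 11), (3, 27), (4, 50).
-71/35 + (-1/7)x + (23/7)x²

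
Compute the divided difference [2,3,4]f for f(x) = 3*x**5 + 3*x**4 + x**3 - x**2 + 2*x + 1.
1028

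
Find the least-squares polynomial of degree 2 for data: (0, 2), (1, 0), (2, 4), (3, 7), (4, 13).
54/35 + (-97/70)x + (15/14)x²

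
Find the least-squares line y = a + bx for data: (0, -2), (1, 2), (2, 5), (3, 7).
a = -3/2, b = 3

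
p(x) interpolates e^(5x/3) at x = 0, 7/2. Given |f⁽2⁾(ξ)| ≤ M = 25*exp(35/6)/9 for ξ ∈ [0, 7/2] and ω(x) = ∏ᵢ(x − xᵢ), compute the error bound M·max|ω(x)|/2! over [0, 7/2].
1225*exp(35/6)/288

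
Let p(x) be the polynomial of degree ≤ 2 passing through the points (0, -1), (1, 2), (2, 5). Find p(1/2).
1/2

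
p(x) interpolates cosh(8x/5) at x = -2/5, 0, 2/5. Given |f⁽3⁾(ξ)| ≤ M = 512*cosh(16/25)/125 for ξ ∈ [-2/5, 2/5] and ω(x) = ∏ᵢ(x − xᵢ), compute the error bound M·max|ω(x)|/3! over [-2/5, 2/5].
4096*sqrt(3)*cosh(16/25)/421875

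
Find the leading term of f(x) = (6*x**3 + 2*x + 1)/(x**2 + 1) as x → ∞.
6*x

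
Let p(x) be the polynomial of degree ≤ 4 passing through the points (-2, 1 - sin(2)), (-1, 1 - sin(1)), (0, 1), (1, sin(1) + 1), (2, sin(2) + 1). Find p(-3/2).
-7*sin(1)/8 - 5*sin(2)/16 + 1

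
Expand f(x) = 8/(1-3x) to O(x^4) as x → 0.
8 + 24*x + 72*x**2 + 216*x**3 + O(x**4)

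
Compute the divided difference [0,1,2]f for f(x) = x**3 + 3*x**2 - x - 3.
6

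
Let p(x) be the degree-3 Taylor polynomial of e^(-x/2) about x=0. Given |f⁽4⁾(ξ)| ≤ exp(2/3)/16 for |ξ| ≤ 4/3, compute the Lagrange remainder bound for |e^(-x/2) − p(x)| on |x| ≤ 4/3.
2*exp(2/3)/243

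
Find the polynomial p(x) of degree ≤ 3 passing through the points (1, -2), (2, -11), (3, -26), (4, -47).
1 - 3*x**2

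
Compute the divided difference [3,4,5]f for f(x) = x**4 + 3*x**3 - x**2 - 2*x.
132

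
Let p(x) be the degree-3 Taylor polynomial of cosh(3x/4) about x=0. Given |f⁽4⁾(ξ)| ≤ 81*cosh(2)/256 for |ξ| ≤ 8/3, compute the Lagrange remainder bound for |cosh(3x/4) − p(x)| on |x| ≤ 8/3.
2*cosh(2)/3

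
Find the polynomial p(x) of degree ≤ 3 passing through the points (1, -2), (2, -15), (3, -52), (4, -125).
-2*x**3 + x - 1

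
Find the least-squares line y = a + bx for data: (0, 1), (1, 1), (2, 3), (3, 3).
a = 4/5, b = 4/5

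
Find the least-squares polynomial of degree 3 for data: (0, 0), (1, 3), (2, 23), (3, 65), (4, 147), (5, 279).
-11/42 + (365/252)x + (31/42)x² + (73/36)x³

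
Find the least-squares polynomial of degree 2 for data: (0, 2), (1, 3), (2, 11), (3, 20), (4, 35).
61/35 + (1/70)x + (29/14)x²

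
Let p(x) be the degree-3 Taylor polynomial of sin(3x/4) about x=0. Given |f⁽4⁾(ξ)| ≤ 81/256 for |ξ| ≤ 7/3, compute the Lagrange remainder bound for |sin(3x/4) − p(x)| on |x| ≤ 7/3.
2401/6144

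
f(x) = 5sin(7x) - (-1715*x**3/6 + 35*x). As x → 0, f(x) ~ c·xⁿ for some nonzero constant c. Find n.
5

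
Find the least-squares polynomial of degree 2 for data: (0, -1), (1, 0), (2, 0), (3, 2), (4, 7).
-4/7 + (-37/35)x + (5/7)x²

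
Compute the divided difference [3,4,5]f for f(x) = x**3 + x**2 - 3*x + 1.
13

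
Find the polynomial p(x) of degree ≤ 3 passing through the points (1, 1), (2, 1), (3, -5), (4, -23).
-x**3 + 3*x**2 - 2*x + 1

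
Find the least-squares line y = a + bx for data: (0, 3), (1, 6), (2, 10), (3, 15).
a = 5/2, b = 4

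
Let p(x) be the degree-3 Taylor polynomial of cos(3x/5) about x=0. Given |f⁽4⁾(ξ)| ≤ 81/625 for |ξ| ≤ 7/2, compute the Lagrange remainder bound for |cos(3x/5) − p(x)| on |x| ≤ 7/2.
64827/80000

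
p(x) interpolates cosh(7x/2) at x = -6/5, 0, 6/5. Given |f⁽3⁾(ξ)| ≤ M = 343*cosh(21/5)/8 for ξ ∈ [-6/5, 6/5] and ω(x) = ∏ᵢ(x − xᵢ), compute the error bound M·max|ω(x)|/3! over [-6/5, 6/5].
343*sqrt(3)*cosh(21/5)/125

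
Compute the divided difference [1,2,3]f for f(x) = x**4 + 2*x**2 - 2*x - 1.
27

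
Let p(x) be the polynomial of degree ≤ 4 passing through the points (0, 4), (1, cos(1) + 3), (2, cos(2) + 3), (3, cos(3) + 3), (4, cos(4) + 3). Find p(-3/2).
-693*cos(1)/32 + 1485*cos(2)/64 + 315*cos(4)/128 - 385*cos(3)/32 + 1539/128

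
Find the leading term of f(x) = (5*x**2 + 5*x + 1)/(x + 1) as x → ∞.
5*x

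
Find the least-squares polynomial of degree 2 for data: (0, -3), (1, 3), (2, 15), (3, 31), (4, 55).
-101/35 + (104/35)x + (20/7)x²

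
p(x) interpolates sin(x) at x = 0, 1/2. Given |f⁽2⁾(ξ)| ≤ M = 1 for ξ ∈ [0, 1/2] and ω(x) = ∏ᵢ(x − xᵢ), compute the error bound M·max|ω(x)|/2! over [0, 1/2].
1/32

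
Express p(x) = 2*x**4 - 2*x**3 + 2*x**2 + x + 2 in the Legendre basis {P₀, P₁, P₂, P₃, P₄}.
(46/15)P₀ + (-1/5)P₁ + (52/21)P₂ + (-4/5)P₃ + (16/35)P₄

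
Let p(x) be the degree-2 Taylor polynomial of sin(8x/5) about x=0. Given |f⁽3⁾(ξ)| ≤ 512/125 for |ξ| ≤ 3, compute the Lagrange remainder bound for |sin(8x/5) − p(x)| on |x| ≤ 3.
2304/125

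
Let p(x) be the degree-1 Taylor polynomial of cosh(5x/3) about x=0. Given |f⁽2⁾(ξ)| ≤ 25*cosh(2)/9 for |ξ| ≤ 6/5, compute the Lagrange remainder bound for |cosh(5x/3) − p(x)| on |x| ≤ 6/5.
2*cosh(2)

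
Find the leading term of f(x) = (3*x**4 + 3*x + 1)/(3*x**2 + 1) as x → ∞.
x**2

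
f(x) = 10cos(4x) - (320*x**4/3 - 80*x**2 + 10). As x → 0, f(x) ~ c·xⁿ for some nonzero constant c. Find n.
6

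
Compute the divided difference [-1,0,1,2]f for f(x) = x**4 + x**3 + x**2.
3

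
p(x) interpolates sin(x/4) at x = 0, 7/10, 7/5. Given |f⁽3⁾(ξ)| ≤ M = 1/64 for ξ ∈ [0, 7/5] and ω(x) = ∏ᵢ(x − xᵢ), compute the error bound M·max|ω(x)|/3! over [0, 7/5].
343*sqrt(3)/1728000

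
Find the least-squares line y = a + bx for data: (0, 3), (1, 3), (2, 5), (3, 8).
a = 11/5, b = 17/10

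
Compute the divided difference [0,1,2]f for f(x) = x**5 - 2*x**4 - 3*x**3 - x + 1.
-8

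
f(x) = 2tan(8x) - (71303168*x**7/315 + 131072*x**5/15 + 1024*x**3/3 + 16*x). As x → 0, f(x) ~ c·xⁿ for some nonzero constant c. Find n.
9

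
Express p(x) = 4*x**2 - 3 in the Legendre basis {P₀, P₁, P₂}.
(-5/3)P₀ + (8/3)P₂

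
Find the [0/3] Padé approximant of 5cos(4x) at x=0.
5/(8*x**2 + 1)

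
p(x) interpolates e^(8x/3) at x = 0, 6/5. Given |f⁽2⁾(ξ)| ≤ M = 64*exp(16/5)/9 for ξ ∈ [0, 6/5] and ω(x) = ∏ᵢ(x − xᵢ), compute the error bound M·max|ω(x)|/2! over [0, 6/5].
32*exp(16/5)/25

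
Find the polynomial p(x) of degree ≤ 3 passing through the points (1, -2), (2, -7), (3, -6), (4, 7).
x**3 - 3*x**2 - 3*x + 3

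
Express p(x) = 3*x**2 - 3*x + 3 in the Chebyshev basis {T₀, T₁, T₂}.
(9/2)T₀ + (-3)T₁ + (3/2)T₂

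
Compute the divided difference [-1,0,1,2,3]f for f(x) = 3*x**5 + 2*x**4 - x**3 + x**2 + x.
17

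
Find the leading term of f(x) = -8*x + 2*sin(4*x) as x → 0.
-64*x**3/3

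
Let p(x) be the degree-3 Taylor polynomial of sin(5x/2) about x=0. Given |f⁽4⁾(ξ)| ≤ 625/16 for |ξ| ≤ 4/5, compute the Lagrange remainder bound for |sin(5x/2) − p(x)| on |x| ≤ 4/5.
2/3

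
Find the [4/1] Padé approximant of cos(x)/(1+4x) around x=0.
(x**4/24 - x**2/2 + 1)/(4*x + 1)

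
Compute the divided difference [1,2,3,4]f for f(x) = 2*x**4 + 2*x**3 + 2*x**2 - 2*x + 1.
22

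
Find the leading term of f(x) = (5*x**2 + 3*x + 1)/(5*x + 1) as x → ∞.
x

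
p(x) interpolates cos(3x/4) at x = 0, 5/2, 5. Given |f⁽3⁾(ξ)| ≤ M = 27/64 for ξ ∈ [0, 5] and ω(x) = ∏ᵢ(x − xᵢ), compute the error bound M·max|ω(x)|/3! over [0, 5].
125*sqrt(3)/512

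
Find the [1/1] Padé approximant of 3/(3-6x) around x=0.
1/(1 - 2*x)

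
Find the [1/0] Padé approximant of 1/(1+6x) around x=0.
1 - 6*x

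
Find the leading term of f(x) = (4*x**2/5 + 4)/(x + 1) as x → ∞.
4*x/5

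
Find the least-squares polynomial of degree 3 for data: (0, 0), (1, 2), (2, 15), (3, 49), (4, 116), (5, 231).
-11/63 + (773/378)x + (-353/252)x² + (221/108)x³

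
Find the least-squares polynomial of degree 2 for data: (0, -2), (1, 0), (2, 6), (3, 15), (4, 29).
-68/35 + (-1/70)x + (27/14)x²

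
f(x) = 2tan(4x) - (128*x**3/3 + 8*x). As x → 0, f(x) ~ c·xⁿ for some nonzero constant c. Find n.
5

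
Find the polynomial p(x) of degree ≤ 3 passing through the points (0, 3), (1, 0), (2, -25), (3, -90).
-3*x**3 - 2*x**2 + 2*x + 3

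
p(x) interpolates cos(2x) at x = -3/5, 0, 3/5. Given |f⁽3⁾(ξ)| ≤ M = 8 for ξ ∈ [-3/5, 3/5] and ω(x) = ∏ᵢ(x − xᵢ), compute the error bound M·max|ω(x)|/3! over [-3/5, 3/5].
8*sqrt(3)/125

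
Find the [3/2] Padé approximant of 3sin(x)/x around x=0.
(3 - 7*x**2/20)/(x**2/20 + 1)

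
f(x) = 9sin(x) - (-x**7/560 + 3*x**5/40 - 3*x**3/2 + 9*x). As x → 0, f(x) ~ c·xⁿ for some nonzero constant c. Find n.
9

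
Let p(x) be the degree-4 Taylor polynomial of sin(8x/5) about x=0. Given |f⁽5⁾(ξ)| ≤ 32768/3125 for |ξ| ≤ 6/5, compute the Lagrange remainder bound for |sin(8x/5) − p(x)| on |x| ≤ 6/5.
10616832/48828125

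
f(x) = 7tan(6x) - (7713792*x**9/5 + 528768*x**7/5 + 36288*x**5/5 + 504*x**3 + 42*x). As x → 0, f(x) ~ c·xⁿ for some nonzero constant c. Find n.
11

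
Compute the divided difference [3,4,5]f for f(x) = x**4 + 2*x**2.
99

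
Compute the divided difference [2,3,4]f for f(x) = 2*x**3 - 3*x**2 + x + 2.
15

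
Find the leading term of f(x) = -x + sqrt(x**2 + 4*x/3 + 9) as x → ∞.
2/3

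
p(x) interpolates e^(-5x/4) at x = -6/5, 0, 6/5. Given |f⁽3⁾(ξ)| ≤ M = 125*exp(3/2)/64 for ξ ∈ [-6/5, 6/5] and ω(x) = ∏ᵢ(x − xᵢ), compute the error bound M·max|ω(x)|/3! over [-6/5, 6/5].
sqrt(3)*exp(3/2)/8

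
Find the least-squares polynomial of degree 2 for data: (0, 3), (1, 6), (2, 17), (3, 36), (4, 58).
18/7 + (6/7)x + (23/7)x²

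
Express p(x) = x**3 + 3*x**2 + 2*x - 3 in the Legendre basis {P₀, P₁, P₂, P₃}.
(-2)P₀ + (13/5)P₁ + (2)P₂ + (2/5)P₃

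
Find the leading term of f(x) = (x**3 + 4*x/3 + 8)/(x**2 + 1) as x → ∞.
x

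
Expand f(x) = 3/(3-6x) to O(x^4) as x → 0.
1 + 2*x + 4*x**2 + 8*x**3 + O(x**4)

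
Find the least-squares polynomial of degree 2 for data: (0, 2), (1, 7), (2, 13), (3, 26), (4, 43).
17/7 + (87/70)x + (31/14)x²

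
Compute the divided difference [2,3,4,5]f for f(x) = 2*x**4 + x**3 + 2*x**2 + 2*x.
29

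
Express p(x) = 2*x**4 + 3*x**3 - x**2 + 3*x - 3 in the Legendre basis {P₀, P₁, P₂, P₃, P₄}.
(-44/15)P₀ + (24/5)P₁ + (10/21)P₂ + (6/5)P₃ + (16/35)P₄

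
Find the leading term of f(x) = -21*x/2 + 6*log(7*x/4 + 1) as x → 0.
-147*x**2/16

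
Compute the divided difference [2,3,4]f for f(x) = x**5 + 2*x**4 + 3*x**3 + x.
422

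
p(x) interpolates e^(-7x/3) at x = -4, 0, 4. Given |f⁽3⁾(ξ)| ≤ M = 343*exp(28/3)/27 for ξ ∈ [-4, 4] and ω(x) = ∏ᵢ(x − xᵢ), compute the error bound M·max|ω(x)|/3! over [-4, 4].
21952*sqrt(3)*exp(28/3)/729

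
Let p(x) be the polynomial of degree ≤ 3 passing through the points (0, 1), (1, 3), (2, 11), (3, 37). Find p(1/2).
2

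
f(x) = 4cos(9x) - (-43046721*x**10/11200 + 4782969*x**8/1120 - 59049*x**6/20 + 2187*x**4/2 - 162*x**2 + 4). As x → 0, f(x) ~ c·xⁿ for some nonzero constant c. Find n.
12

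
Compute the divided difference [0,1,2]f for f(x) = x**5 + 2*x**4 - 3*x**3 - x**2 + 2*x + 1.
19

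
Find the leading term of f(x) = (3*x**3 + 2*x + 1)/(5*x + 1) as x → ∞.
3*x**2/5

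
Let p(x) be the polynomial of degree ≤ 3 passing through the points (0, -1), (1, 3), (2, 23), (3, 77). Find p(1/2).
1/8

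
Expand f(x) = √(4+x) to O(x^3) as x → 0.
2 + x/4 - x**2/64 + O(x**3)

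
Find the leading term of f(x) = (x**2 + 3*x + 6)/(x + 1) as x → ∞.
x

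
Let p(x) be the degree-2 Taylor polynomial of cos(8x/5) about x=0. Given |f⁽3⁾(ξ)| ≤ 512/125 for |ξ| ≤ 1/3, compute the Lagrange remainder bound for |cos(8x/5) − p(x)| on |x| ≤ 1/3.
256/10125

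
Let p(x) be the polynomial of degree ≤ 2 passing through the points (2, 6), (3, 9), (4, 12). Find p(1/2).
3/2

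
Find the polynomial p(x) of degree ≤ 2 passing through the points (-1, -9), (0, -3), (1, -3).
-3*x**2 + 3*x - 3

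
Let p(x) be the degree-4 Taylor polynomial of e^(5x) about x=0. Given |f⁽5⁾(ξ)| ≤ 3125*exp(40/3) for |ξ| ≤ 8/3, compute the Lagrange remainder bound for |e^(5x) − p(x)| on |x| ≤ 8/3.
2560000*exp(40/3)/729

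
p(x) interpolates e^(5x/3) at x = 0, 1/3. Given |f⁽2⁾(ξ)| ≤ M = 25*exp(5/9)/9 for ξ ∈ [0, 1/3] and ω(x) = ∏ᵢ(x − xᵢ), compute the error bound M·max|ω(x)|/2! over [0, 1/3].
25*exp(5/9)/648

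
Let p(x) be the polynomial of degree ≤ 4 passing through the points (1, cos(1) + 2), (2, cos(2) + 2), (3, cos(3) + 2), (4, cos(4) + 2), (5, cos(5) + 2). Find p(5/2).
45*cos(3)/64 + 15*cos(2)/32 - 5*cos(1)/128 + 3*cos(5)/128 - 5*cos(4)/32 + 2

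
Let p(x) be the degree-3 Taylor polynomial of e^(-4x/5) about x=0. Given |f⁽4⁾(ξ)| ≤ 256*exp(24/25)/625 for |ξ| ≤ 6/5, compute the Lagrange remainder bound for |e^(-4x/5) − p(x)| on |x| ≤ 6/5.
13824*exp(24/25)/390625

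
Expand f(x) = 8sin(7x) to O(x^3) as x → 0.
56*x + O(x**3)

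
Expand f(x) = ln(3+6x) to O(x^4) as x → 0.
log(3) + 2*x - 2*x**2 + 8*x**3/3 + O(x**4)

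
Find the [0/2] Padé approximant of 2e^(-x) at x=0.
2/(x**2/2 + x + 1)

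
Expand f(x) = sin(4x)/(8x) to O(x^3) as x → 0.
1/2 - 4*x**2/3 + O(x**3)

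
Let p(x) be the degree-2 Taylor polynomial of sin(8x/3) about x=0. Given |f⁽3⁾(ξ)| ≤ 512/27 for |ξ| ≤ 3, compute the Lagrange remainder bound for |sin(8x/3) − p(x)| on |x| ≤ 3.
256/3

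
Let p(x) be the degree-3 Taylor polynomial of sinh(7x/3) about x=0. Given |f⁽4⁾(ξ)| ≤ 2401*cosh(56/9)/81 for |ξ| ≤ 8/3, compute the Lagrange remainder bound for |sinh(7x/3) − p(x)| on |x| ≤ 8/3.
1229312*cosh(56/9)/19683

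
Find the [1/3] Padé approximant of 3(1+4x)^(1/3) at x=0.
(10*x + 3)/(64*x**3/81 - 8*x**2/9 + 2*x + 1)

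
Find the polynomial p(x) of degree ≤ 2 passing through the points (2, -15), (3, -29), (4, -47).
-2*x**2 - 4*x + 1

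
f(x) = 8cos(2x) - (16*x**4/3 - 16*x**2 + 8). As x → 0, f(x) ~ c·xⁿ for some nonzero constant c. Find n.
6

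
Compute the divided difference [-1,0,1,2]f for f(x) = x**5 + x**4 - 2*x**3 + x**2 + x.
5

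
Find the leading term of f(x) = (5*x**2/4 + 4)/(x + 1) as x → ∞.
5*x/4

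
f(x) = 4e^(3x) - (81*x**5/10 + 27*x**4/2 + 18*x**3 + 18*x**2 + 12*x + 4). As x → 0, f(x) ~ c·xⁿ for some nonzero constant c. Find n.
6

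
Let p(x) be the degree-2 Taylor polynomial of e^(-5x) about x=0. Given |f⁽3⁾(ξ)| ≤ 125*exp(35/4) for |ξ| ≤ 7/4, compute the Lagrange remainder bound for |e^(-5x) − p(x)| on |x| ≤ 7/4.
42875*exp(35/4)/384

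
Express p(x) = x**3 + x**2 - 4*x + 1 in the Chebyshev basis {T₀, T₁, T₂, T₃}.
(3/2)T₀ + (-13/4)T₁ + (1/2)T₂ + (1/4)T₃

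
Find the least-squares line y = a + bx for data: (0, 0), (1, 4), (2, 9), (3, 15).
a = -1/2, b = 5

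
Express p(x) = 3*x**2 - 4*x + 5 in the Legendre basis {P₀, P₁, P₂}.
(6)P₀ + (-4)P₁ + (2)P₂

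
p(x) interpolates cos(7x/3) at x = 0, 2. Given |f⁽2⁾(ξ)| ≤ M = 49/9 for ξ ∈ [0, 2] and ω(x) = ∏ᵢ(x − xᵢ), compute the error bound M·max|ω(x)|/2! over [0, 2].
49/18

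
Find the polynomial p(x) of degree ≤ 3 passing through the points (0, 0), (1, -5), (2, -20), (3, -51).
-x**3 - 2*x**2 - 2*x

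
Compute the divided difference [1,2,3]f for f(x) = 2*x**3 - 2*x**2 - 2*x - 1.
10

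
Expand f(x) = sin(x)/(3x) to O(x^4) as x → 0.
1/3 - x**2/18 + O(x**4)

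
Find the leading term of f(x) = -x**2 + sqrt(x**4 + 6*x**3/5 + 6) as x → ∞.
3*x/5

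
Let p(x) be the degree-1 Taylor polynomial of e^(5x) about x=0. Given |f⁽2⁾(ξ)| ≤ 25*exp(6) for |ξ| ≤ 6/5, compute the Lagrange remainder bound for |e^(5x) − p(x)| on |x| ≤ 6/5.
18*exp(6)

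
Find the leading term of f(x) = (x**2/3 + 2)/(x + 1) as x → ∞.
x/3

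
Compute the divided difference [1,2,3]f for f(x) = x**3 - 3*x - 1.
6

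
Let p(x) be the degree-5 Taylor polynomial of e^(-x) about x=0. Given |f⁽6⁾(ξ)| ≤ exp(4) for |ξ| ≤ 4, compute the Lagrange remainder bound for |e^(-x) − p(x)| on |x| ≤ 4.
256*exp(4)/45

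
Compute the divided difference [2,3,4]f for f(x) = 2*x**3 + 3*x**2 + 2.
21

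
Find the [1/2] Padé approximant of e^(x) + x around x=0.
(37*x/21 + 1)/(-x**2/42 - 5*x/21 + 1)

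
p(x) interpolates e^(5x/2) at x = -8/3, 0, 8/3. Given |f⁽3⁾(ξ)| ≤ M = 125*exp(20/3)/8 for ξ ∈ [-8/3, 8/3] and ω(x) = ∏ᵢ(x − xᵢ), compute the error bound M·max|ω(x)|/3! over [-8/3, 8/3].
8000*sqrt(3)*exp(20/3)/729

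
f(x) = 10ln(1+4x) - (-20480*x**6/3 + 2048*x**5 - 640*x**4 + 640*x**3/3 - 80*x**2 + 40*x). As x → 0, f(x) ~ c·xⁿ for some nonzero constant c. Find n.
7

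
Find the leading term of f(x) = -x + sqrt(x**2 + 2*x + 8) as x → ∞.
1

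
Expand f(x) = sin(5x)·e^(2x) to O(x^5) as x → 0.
5*x + 10*x**2 - 65*x**3/6 - 35*x**4 + O(x**5)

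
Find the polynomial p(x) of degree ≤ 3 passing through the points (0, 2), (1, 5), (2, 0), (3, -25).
-2*x**3 + 2*x**2 + 3*x + 2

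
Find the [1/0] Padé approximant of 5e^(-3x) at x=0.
5 - 15*x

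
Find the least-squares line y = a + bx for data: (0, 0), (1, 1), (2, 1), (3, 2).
a = 1/10, b = 3/5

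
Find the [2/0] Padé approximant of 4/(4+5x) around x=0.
25*x**2/16 - 5*x/4 + 1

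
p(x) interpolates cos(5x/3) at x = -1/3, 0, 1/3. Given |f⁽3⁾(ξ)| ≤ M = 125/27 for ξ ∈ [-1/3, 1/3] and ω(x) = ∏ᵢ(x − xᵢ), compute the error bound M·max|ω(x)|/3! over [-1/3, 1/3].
125*sqrt(3)/19683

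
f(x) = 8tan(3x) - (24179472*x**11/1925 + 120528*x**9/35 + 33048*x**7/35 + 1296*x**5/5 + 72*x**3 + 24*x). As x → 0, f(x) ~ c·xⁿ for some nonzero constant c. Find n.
13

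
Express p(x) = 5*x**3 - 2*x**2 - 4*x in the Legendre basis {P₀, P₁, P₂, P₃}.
(-2/3)P₀ - P₁ + (-4/3)P₂ + (2)P₃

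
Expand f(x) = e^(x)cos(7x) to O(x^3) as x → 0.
1 + x - 24*x**2 + O(x**3)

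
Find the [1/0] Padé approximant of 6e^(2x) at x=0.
12*x + 6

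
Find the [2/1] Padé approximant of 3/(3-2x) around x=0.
1/(1 - 2*x/3)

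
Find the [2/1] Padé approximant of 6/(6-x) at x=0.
1/(1 - x/6)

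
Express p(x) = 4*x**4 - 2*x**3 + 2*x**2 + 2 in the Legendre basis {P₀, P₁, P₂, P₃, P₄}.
(52/15)P₀ + (-6/5)P₁ + (76/21)P₂ + (-4/5)P₃ + (32/35)P₄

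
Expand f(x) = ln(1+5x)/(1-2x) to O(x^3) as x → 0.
5*x - 5*x**2/2 + O(x**3)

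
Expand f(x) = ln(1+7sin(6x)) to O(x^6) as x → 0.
42*x - 882*x**2 + 24444*x**3 - 767340*x**4 + 25694172*x**5 + O(x**6)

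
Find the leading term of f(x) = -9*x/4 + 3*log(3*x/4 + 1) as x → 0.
-27*x**2/32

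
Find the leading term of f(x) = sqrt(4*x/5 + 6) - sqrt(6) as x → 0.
sqrt(6)*x/15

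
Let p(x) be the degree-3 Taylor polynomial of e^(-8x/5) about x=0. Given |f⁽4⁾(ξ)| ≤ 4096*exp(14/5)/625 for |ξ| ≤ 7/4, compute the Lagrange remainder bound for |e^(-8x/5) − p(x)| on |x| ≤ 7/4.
4802*exp(14/5)/1875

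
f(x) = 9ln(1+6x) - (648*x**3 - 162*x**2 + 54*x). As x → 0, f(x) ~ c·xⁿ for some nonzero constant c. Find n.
4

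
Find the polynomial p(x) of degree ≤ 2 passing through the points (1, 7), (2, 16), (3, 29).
2*x**2 + 3*x + 2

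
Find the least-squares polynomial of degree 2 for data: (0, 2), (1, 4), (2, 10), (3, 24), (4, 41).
71/35 + (-37/35)x + (19/7)x²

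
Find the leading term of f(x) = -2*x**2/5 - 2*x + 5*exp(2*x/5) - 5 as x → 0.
4*x**3/75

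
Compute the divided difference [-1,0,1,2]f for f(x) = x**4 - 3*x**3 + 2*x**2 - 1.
-1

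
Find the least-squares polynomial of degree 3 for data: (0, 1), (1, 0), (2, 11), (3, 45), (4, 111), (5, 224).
8/9 + (-971/378)x + (5/63)x² + (101/54)x³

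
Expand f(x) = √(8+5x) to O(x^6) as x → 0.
2*sqrt(2) + 5*sqrt(2)*x/8 - 25*sqrt(2)*x**2/256 + 125*sqrt(2)*x**3/4096 - 3125*sqrt(2)*x**4/262144 + 21875*sqrt(2)*x**5/4194304 + O(x**6)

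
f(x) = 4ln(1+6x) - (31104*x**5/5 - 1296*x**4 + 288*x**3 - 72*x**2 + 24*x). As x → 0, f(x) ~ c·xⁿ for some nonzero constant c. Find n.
6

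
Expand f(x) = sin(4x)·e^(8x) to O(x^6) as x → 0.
4*x + 32*x**2 + 352*x**3/3 + 256*x**4 + 5248*x**5/15 + O(x**6)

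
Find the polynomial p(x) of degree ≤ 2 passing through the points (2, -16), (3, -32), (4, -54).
-3*x**2 - x - 2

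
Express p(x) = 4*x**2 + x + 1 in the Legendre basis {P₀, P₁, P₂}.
(7/3)P₀ + P₁ + (8/3)P₂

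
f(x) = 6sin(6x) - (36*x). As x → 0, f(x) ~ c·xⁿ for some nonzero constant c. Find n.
3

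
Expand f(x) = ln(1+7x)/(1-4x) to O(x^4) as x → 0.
7*x + 7*x**2/2 + 385*x**3/3 + O(x**4)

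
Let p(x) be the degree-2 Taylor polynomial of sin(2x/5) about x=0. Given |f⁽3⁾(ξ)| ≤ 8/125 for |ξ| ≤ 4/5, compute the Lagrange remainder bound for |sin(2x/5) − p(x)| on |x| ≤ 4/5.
256/46875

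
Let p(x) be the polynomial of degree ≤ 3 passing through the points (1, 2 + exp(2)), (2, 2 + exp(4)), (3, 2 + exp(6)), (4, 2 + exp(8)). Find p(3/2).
-5*exp(6)/16 + 2 + 5*exp(2)/16 + 15*exp(4)/16 + exp(8)/16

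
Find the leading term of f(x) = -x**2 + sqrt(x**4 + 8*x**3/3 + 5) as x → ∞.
4*x/3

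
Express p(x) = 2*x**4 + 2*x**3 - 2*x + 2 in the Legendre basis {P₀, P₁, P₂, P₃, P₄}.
(12/5)P₀ + (-4/5)P₁ + (8/7)P₂ + (4/5)P₃ + (16/35)P₄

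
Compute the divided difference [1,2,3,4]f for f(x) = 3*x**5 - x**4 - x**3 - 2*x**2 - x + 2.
184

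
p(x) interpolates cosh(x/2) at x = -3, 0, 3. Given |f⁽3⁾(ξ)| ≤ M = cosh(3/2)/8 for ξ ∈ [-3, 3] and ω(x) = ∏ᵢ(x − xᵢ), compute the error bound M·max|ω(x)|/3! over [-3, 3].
sqrt(3)*cosh(3/2)/8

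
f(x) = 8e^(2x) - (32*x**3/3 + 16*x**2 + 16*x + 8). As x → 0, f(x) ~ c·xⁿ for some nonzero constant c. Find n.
4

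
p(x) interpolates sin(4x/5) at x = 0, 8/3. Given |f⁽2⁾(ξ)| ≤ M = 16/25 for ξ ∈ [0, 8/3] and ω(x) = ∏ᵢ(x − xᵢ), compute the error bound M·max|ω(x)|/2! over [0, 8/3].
128/225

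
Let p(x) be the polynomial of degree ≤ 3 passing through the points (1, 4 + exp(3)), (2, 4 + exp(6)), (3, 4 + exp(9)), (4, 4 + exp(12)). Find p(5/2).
-exp(12)/16 - exp(3)/16 + 4 + 9*exp(6)/16 + 9*exp(9)/16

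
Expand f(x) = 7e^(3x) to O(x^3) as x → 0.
7 + 21*x + 63*x**2/2 + O(x**3)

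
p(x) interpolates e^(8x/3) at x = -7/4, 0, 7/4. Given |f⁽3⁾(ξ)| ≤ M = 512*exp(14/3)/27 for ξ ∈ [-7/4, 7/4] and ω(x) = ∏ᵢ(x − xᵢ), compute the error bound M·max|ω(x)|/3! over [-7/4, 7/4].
2744*sqrt(3)*exp(14/3)/729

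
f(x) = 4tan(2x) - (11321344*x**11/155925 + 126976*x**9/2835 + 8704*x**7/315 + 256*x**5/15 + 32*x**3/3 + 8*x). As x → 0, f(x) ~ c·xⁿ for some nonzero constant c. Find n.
13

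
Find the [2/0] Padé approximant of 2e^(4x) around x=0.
16*x**2 + 8*x + 2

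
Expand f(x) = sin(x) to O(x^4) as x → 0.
x - x**3/6 + O(x**4)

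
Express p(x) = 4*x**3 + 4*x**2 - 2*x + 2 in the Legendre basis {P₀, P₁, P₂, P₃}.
(10/3)P₀ + (2/5)P₁ + (8/3)P₂ + (8/5)P₃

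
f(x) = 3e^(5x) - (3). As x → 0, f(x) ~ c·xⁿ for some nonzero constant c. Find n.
1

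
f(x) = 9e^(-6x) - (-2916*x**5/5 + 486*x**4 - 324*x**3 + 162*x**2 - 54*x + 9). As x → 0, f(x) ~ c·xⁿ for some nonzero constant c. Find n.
6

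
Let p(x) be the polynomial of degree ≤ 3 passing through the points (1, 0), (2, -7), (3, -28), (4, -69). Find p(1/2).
1/8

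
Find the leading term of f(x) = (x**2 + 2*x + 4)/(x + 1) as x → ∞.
x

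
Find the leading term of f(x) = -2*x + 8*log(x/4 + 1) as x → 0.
-x**2/4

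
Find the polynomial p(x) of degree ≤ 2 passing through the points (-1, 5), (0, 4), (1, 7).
2*x**2 + x + 4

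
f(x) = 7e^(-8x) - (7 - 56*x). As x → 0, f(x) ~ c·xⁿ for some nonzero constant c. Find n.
2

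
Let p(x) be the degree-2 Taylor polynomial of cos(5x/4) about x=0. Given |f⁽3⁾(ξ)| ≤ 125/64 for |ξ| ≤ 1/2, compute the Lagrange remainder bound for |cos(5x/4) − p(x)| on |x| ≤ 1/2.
125/3072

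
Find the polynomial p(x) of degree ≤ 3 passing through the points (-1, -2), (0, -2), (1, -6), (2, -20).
-x**3 - 2*x**2 - x - 2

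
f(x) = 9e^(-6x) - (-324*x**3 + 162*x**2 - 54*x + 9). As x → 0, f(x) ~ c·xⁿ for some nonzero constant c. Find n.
4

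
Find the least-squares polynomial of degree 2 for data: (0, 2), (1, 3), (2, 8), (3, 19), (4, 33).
69/35 + (-47/35)x + (16/7)x²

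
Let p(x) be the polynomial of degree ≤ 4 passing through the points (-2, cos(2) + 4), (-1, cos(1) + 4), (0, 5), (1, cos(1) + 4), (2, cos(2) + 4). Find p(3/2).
15*cos(2)/64 + 21*cos(1)/16 + 221/64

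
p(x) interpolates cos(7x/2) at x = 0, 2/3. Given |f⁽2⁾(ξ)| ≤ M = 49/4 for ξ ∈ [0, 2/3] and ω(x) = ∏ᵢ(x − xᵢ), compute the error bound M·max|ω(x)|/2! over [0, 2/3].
49/72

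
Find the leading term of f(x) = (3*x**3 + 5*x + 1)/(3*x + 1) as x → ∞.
x**2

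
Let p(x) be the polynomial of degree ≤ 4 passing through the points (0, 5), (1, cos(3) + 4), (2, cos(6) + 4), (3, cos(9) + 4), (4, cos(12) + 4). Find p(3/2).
15*cos(3)/32 + 3*cos(12)/128 - 5*cos(9)/32 + 45*cos(6)/64 + 507/128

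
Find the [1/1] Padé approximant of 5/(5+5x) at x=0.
1/(x + 1)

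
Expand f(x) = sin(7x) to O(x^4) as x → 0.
7*x - 343*x**3/6 + O(x**4)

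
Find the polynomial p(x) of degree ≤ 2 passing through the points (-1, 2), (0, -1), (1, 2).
3*x**2 - 1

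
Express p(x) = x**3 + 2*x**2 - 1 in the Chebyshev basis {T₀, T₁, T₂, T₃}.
(3/4)T₁ + T₂ + (1/4)T₃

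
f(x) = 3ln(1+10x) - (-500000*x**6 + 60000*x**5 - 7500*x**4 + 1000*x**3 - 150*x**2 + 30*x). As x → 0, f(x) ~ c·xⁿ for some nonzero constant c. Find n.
7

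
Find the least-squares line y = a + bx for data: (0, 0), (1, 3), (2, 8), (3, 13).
a = -3/5, b = 22/5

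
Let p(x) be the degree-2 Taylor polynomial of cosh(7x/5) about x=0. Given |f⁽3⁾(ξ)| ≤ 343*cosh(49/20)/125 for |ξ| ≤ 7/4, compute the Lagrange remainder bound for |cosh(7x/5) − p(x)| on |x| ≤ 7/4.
117649*cosh(49/20)/48000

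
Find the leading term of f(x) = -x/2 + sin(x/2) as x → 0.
-x**3/48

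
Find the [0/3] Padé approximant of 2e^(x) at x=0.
2/(-x**3/6 + x**2/2 - x + 1)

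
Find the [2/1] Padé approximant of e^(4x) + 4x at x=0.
(-8*x**2/3 + 20*x/3 + 1)/(1 - 4*x/3)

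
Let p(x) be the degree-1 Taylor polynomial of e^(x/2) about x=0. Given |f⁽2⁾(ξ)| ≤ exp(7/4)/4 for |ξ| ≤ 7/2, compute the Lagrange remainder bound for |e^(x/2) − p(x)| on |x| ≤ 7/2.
49*exp(7/4)/32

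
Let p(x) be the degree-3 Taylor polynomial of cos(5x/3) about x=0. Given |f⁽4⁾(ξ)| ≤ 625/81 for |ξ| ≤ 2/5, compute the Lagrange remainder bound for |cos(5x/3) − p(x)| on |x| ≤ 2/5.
2/243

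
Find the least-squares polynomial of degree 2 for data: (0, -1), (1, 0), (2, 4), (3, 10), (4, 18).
-39/35 + (8/35)x + (8/7)x²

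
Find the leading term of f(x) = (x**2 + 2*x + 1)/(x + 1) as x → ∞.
x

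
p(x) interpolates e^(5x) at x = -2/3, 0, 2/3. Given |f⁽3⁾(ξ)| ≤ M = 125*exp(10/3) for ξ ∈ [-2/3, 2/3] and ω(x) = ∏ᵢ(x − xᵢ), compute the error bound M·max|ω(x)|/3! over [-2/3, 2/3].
1000*sqrt(3)*exp(10/3)/729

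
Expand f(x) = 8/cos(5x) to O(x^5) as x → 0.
8 + 100*x**2 + 3125*x**4/3 + O(x**5)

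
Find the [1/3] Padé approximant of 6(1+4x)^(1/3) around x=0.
(20*x + 6)/(64*x**3/81 - 8*x**2/9 + 2*x + 1)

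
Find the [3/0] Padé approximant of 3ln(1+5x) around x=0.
5*x*(50*x**2 - 15*x + 6)/2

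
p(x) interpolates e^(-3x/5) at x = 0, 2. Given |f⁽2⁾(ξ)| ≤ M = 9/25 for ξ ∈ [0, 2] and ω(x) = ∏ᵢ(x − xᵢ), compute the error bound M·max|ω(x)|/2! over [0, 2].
9/50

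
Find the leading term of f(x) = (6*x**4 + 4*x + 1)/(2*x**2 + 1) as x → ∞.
3*x**2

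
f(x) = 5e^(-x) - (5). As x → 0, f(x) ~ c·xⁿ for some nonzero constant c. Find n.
1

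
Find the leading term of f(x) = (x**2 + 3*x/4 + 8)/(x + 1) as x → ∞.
x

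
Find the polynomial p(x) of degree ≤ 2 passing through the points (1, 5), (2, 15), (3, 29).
2*x**2 + 4*x - 1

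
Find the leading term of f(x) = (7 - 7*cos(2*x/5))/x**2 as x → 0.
14/25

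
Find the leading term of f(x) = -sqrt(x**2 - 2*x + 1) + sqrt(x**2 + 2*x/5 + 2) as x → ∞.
6/5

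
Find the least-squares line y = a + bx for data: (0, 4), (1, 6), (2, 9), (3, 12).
a = 37/10, b = 27/10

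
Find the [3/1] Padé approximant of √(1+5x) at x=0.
(-125*x**3/64 + 75*x**2/16 + 45*x/8 + 1)/(25*x/8 + 1)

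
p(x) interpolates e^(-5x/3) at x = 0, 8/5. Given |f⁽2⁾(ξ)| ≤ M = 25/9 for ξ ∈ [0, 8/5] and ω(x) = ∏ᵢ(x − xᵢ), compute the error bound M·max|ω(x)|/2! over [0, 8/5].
8/9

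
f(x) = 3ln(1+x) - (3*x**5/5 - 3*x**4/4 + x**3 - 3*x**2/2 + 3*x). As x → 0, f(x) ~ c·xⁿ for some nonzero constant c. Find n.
6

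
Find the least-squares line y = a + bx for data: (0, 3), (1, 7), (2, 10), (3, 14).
a = 31/10, b = 18/5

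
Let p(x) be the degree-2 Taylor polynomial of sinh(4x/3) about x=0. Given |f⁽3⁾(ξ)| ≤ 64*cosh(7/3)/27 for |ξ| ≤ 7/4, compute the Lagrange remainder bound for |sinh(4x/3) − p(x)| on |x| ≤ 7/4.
343*cosh(7/3)/162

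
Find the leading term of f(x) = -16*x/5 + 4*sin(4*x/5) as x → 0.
-128*x**3/375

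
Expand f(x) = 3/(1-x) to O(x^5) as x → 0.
3 + 3*x + 3*x**2 + 3*x**3 + 3*x**4 + O(x**5)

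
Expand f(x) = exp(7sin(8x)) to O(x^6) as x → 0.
1 + 56*x + 1568*x**2 + 28672*x**3 + 376320*x**4 + 54820864*x**5/15 + O(x**6)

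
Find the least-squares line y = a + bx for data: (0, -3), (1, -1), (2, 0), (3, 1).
a = -27/10, b = 13/10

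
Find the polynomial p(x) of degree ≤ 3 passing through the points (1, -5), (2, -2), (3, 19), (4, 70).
2*x**3 - 3*x**2 - 2*x - 2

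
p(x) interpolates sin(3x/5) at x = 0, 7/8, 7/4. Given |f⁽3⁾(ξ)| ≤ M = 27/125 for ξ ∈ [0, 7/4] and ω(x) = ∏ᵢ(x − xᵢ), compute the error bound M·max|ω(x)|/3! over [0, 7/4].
343*sqrt(3)/64000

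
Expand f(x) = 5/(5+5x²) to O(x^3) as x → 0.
1 - x**2 + O(x**3)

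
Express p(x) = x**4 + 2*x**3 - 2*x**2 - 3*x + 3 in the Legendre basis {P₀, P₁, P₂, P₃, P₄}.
(38/15)P₀ + (-9/5)P₁ + (-16/21)P₂ + (4/5)P₃ + (8/35)P₄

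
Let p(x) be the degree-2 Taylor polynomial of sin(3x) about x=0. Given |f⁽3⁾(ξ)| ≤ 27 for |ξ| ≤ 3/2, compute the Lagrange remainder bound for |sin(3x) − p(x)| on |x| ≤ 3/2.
243/16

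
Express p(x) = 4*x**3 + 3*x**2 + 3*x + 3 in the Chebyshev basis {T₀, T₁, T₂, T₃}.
(9/2)T₀ + (6)T₁ + (3/2)T₂ + T₃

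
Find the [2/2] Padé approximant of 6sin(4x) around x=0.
24*x/(8*x**2/3 + 1)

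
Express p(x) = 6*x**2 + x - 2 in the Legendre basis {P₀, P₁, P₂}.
P₁ + (4)P₂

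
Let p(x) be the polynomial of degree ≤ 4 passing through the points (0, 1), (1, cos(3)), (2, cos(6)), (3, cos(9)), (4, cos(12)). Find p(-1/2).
35*cos(12)/128 - 45*cos(9)/32 + 315/128 + 189*cos(6)/64 - 105*cos(3)/32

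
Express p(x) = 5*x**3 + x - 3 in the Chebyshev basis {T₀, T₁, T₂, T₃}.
(-3)T₀ + (19/4)T₁ + (5/4)T₃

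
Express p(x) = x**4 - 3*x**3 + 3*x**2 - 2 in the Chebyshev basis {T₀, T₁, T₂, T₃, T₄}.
(-1/8)T₀ + (-9/4)T₁ + (2)T₂ + (-3/4)T₃ + (1/8)T₄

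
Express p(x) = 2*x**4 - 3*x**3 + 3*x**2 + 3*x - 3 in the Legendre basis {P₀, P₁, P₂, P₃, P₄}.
(-8/5)P₀ + (6/5)P₁ + (22/7)P₂ + (-6/5)P₃ + (16/35)P₄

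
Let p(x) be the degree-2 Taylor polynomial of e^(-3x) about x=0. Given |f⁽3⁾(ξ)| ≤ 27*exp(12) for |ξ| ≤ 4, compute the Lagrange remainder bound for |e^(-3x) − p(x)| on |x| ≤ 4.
288*exp(12)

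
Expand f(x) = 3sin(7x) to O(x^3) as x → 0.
21*x + O(x**3)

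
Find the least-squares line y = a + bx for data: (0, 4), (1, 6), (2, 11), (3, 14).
a = 7/2, b = 7/2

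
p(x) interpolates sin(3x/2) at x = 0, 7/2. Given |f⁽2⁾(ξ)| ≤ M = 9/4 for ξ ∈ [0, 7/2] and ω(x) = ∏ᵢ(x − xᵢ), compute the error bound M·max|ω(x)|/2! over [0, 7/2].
441/128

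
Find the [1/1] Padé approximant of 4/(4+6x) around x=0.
1/(3*x/2 + 1)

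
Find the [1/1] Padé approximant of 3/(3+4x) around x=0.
1/(4*x/3 + 1)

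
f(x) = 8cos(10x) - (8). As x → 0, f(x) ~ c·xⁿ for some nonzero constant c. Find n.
2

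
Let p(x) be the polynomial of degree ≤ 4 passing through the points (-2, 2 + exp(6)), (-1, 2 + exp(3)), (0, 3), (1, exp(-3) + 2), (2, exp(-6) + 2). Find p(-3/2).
(-5 + 28*exp(3) + (186 + 140*exp(3) + 35*exp(6))*exp(6))*exp(-6)/128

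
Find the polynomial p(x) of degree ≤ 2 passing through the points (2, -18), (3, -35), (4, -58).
-3*x**2 - 2*x - 2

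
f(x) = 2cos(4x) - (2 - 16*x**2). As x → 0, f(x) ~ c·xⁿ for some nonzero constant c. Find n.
4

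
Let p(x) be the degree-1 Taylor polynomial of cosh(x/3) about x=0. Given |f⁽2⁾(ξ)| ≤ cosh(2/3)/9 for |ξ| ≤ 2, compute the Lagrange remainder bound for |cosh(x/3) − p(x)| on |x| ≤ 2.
2*cosh(2/3)/9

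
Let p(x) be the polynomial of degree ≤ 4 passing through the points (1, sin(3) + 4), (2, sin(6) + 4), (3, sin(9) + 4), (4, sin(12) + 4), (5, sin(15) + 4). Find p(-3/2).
3003*sin(3)/128 + 4 + 1155*sin(15)/128 - 2145*sin(6)/32 - 1365*sin(12)/32 + 5005*sin(9)/64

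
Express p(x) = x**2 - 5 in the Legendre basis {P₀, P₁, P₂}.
(-14/3)P₀ + (2/3)P₂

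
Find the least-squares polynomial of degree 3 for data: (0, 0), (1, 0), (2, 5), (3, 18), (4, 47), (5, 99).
-1/6 + (307/252)x + (-131/84)x² + (19/18)x³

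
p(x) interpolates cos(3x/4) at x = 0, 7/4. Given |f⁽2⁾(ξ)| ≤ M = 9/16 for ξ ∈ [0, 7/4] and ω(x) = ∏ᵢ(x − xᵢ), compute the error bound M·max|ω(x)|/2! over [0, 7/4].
441/2048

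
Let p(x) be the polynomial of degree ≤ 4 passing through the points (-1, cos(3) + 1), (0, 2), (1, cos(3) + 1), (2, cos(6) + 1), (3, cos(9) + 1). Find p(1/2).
85*cos(3)/128 - 5*cos(6)/32 + 3*cos(9)/128 + 47/32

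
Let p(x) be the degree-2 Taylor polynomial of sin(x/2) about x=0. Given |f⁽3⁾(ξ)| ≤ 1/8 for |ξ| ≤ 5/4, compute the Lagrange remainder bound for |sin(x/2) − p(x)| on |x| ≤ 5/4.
125/3072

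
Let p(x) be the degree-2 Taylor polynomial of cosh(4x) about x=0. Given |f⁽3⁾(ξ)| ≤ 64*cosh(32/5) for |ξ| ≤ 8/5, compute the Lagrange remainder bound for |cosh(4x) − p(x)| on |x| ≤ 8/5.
16384*cosh(32/5)/375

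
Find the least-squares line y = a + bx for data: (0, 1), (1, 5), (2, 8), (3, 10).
a = 3/2, b = 3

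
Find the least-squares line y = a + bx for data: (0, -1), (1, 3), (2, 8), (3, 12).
a = -11/10, b = 22/5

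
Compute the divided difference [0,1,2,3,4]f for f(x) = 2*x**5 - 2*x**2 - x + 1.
20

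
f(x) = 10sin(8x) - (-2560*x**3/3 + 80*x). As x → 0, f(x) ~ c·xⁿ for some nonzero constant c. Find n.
5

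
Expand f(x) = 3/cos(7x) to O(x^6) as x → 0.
3 + 147*x**2/2 + 12005*x**4/8 + O(x**6)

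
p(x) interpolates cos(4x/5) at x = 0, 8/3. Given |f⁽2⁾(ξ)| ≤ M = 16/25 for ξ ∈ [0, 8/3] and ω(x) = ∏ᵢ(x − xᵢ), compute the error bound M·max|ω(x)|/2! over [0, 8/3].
128/225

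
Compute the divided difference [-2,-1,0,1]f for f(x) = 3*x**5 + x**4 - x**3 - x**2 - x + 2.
12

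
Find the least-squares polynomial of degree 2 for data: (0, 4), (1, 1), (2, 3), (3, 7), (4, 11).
122/35 + (-18/7)x + (8/7)x²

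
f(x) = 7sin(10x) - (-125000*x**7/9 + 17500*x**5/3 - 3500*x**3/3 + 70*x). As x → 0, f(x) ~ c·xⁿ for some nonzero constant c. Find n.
9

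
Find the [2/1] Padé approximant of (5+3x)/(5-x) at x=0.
(3*x/5 + 1)/(1 - x/5)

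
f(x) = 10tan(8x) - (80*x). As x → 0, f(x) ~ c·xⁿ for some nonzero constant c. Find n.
3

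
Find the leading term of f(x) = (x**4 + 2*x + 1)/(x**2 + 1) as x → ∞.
x**2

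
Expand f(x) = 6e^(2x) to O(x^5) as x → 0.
6 + 12*x + 12*x**2 + 8*x**3 + 4*x**4 + O(x**5)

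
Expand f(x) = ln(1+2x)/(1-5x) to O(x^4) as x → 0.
2*x + 8*x**2 + 128*x**3/3 + O(x**4)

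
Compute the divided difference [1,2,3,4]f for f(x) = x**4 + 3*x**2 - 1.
10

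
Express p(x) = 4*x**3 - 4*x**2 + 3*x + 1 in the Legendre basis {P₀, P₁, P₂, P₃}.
(-1/3)P₀ + (27/5)P₁ + (-8/3)P₂ + (8/5)P₃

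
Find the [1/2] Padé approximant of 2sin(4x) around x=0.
8*x/(8*x**2/3 + 1)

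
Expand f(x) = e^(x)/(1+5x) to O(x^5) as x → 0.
1 - 4*x + 41*x**2/2 - 307*x**3/3 + 12281*x**4/24 + O(x**5)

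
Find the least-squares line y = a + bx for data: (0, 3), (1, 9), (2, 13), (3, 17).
a = 18/5, b = 23/5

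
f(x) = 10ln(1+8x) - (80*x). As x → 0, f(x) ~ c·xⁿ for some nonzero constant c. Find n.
2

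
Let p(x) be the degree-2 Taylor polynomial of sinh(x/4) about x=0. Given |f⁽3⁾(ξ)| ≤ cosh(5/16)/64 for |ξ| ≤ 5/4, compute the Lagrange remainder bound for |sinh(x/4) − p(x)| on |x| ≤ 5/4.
125*cosh(5/16)/24576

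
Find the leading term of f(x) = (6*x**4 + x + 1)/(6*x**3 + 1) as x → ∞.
x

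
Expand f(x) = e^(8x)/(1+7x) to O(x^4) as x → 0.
1 + x + 25*x**2 - 269*x**3/3 + O(x**4)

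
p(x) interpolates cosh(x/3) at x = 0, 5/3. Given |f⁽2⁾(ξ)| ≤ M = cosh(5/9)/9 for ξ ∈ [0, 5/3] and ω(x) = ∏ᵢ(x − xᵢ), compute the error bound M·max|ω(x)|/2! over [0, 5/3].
25*cosh(5/9)/648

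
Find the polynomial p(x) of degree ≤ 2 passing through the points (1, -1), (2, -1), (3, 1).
x**2 - 3*x + 1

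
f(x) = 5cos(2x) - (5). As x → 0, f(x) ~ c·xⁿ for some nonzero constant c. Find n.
2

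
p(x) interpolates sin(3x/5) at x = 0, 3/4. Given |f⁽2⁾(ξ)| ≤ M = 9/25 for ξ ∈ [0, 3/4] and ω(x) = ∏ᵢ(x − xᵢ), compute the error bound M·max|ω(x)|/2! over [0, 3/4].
81/3200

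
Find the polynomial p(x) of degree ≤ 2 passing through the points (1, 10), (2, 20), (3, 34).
2*x**2 + 4*x + 4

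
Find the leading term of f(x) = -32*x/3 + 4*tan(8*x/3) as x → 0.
2048*x**3/81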